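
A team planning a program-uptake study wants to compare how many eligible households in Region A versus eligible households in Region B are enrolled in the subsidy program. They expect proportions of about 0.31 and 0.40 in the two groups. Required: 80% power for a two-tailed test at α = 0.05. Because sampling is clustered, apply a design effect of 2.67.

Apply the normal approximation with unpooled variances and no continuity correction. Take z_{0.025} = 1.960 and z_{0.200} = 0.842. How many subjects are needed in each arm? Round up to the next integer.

n = (z_{α/2} + z_β)² · [p₁(1−p₁) + p₂(1−p₂)] / (p₁ − p₂)²
  = (1.960 + 0.842)² · (0.31·0.69 + 0.40·0.60) / (-0.09)²
  = (2.802)² · (0.2139 + 0.2400) / 0.0081
  = 7.8512 · 0.4539 / 0.0081
  = 439.96
Design effect: 2.67 × 439.96 = 1174.69.
Round up → n = 1175 per group.

n = 1175 per group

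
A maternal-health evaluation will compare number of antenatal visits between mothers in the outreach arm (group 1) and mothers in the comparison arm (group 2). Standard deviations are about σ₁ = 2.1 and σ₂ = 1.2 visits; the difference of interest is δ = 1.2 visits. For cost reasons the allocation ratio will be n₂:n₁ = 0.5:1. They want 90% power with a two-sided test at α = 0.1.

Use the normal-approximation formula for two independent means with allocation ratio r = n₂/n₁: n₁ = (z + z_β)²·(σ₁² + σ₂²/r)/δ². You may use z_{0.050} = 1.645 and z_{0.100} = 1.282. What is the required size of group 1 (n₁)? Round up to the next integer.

n₁ = 44

n₁ = (z_{α/2} + z_β)² · (σ₁² + σ₂²/r) / δ²
   = (1.645 + 1.282)² · (2.1² + 1.2²/0.5) / 1.2²
   = 8.5673 · (4.41 + 2.88) / 1.44
   = 8.5673 · 7.29 / 1.44
   = 43.37
Round up → n₁ = 44; n₂ = r·n₁ = 0.5 × 44 = 22.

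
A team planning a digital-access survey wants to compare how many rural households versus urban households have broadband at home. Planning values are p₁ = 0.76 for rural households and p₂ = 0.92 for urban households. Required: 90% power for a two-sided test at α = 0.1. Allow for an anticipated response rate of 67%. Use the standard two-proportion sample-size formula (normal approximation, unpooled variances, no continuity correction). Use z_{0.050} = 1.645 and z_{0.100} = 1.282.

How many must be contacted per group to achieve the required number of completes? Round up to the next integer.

n = 128 per group

n = (z_{α/2} + z_β)² · [p₁(1−p₁) + p₂(1−p₂)] / (p₁ − p₂)²
  = (1.645 + 1.282)² · (0.76·0.24 + 0.92·0.08) / (-0.16)²
  = (2.927)² · (0.1824 + 0.0736) / 0.0256
  = 8.5673 · 0.2560 / 0.0256
  = 85.67
Adjust for 67% response: 85.67 / 0.67 = 127.87.
Round up → n = 128 per group.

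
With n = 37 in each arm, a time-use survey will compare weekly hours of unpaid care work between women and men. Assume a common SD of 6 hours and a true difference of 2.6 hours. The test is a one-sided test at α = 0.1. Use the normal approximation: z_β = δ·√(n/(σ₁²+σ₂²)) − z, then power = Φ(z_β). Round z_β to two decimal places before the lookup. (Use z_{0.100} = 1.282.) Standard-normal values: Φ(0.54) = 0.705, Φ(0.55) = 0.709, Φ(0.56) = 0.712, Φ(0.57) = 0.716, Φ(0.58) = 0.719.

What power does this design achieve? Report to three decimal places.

z_β = δ·√(n/(σ₁²+σ₂²)) − z_α
    = 2.6 · √(37/72) − 1.282
    = 2.6 · 0.71686 − 1.282
    = 1.8638 − 1.282 = 0.5818 → 0.58
Power = Φ(0.58) = 0.719.

Power ≈ 0.719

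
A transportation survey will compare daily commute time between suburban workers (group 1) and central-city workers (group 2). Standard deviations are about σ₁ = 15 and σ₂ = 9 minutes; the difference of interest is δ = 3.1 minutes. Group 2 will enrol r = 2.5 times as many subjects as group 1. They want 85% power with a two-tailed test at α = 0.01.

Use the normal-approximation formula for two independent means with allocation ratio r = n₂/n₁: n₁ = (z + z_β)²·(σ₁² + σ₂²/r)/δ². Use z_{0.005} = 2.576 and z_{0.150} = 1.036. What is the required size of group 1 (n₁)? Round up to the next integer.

n₁ = (z_{α/2} + z_β)² · (σ₁² + σ₂²/r) / δ²
   = (2.576 + 1.036)² · (15² + 9²/2.5) / 3.1²
   = 13.0465 · (225 + 32.4) / 9.61
   = 13.0465 · 257.4 / 9.61
   = 349.45
Round up → n₁ = 350; n₂ = r·n₁ = 2.5 × 350 = 875.

n₁ = 350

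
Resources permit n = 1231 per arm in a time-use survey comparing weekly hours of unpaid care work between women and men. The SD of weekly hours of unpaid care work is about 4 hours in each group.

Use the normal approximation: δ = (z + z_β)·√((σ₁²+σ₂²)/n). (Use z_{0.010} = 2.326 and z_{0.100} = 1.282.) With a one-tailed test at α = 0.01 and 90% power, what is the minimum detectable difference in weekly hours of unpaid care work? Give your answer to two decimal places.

δ = (z_α + z_β) · √((σ₁²+σ₂²)/n)
  = (2.326 + 1.282) · √(32/1231)
  = 3.608 · √0.026
  = 3.608 · 0.1612
  = 0.5817

Minimum detectable difference ≈ 0.58 hours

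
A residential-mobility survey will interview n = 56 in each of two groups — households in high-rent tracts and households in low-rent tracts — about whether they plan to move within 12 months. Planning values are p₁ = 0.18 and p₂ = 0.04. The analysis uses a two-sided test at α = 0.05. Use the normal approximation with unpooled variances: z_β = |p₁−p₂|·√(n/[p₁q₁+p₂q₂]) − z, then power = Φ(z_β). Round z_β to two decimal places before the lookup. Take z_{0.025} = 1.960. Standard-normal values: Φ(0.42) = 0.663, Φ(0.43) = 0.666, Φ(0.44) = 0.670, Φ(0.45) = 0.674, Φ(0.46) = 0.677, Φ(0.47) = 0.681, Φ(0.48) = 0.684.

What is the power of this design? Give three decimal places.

Power ≈ 0.681

z_β = |p₁−p₂|·√(n/[p₁q₁+p₂q₂]) − z_{α/2}
    = 0.14 · √(56/0.1860) − 1.960
    = 0.14 · 17.3515 − 1.960
    = 2.4292 − 1.960 = 0.4692 → 0.47
Power = Φ(0.47) = 0.681.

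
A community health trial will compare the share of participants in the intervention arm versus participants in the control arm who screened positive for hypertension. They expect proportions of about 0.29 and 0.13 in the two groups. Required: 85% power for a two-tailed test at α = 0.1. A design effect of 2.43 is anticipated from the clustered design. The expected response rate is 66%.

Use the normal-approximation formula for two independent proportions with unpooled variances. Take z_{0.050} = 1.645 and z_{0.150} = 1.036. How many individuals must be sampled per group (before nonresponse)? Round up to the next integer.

n = 330 per group

n = (z_{α/2} + z_β)² · [p₁(1−p₁) + p₂(1−p₂)] / (p₁ − p₂)²
  = (1.645 + 1.036)² · (0.29·0.71 + 0.13·0.87) / (0.16)²
  = (2.681)² · (0.2059 + 0.1131) / 0.0256
  = 7.1878 · 0.3190 / 0.0256
  = 89.57
Design effect: 2.43 × 89.57 = 217.65.
Adjust for 66% response: 217.65 / 0.66 = 329.77.
Round up → n = 330 per group.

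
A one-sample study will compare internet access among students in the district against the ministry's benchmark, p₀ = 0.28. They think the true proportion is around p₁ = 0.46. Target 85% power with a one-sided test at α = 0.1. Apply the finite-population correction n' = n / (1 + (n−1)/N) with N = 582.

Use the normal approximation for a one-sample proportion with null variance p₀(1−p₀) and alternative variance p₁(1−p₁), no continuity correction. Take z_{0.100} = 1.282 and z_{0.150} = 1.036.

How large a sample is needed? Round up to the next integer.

n = [z_α·√(p₀q₀) + z_β·√(p₁q₁)]² / (p₁ − p₀)²
  = [1.282·√(0.28·0.72) + 1.036·√(0.46·0.54)]² / (0.18)²
  = [1.282·0.4490 + 1.036·0.4984]² / 0.0324
  = [1.0920]² / 0.0324
  = 36.80
Finite-population correction (N = 582): 36.80 / (1 + (36.80 − 1)/582) = 34.67.
Round up → n = 35.

n = 35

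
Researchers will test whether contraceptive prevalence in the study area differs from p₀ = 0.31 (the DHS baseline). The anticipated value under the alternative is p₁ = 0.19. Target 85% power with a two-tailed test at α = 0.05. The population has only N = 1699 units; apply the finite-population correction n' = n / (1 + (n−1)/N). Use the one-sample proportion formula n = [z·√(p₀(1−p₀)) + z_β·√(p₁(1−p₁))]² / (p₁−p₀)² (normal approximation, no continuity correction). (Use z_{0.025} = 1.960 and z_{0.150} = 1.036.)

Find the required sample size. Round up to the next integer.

n = [z_{α/2}·√(p₀q₀) + z_β·√(p₁q₁)]² / (p₁ − p₀)²
  = [1.960·√(0.31·0.69) + 1.036·√(0.19·0.81)]² / (-0.12)²
  = [1.960·0.4625 + 1.036·0.3923]² / 0.0144
  = [1.3129]² / 0.0144
  = 119.70
Finite-population correction (N = 1699): 119.70 / (1 + (119.70 − 1)/1699) = 111.89.
Round up → n = 112.

n = 112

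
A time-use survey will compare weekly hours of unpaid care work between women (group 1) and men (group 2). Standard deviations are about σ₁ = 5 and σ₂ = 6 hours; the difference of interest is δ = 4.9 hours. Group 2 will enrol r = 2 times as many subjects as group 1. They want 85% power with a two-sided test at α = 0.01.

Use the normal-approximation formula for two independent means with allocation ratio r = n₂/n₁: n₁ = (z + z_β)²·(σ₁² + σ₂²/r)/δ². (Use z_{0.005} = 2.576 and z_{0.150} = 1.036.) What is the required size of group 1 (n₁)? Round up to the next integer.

n₁ = 24

n₁ = (z_{α/2} + z_β)² · (σ₁² + σ₂²/r) / δ²
   = (2.576 + 1.036)² · (5² + 6²/2) / 4.9²
   = 13.0465 · (25 + 18) / 24.01
   = 13.0465 · 43 / 24.01
   = 23.37
Round up → n₁ = 24; n₂ = r·n₁ = 2 × 24 = 48.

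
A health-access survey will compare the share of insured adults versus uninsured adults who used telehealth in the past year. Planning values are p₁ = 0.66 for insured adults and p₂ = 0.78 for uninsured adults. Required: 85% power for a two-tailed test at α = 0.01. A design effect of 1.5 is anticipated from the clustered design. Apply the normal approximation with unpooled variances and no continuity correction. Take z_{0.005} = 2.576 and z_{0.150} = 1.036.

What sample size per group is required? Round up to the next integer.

n = (z_{α/2} + z_β)² · [p₁(1−p₁) + p₂(1−p₂)] / (p₁ − p₂)²
  = (2.576 + 1.036)² · (0.66·0.34 + 0.78·0.22) / (-0.12)²
  = (3.612)² · (0.2244 + 0.1716) / 0.0144
  = 13.0465 · 0.3960 / 0.0144
  = 358.78
Design effect: 1.5 × 358.78 = 538.17.
Round up → n = 539 per group.

n = 539 per group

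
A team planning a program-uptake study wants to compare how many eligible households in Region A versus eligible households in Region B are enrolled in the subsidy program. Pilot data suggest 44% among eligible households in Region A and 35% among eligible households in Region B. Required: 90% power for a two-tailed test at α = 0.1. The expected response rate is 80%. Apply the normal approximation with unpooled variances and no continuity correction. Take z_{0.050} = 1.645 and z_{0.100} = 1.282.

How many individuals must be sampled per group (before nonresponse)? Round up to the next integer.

n = 627 per group

n = (z_{α/2} + z_β)² · [p₁(1−p₁) + p₂(1−p₂)] / (p₁ − p₂)²
  = (1.645 + 1.282)² · (0.44·0.56 + 0.35·0.65) / (0.09)²
  = (2.927)² · (0.2464 + 0.2275) / 0.0081
  = 8.5673 · 0.4739 / 0.0081
  = 501.24
Adjust for 80% response: 501.24 / 0.80 = 626.55.
Round up → n = 627 per group.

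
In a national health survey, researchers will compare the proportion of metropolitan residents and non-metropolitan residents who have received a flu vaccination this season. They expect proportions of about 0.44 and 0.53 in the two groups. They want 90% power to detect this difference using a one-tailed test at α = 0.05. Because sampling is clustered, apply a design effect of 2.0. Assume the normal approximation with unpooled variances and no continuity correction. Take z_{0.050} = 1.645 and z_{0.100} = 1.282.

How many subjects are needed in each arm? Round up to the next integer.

n = 1049 per group

n = (z_α + z_β)² · [p₁(1−p₁) + p₂(1−p₂)] / (p₁ − p₂)²
  = (1.645 + 1.282)² · (0.44·0.56 + 0.53·0.47) / (-0.09)²
  = (2.927)² · (0.2464 + 0.2491) / 0.0081
  = 8.5673 · 0.4955 / 0.0081
  = 524.09
Design effect: 2.0 × 524.09 = 1048.18.
Round up → n = 1049 per group.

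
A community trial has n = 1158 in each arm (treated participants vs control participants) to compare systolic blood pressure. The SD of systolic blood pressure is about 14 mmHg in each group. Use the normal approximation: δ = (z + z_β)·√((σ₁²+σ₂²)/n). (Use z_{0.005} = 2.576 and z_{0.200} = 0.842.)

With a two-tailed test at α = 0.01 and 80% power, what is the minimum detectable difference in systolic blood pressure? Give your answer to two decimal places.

δ = (z_{α/2} + z_β) · √((σ₁²+σ₂²)/n)
  = (2.576 + 0.842) · √(392/1158)
  = 3.418 · √0.33851
  = 3.418 · 0.5818
  = 1.9887

Minimum detectable difference ≈ 1.99 mmHg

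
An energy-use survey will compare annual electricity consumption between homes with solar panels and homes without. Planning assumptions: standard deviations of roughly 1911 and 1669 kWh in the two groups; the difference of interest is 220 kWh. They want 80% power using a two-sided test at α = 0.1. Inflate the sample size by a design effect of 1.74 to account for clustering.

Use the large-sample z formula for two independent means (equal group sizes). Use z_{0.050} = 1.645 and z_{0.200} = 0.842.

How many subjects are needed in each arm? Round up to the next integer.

n = (z_{α/2} + z_β)² · (σ₁² + σ₂²) / δ²
  = (1.645 + 0.842)² · (1911² + 1669² = 6437482) / 220²
  = 6.1852 · 6437482 / 48400
  = 822.66
Design effect: 1.74 × 822.66 = 1431.43.
Round up → n = 1432 per group.

n = 1432 per group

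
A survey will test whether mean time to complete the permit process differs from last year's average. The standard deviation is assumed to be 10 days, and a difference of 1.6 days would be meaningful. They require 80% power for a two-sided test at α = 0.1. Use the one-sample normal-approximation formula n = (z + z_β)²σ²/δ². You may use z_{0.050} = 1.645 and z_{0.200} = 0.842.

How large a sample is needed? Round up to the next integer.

n = (z_{α/2} + z_β)² · σ² / δ²
  = (1.645 + 0.842)² · 10² / 1.6²
  = 6.1852 · 100 / 2.56
  = 241.61
Round up → n = 242.

n = 242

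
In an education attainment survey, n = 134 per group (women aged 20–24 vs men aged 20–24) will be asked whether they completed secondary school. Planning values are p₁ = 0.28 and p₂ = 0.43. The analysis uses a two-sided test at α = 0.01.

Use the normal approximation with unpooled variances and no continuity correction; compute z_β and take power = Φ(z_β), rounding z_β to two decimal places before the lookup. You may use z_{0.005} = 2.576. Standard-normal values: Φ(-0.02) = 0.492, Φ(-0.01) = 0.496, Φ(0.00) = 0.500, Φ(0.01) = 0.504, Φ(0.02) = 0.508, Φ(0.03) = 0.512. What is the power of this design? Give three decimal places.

z_β = |p₁−p₂|·√(n/[p₁q₁+p₂q₂]) − z_{α/2}
    = 0.15 · √(134/0.4467) − 2.576
    = 0.15 · 17.3199 − 2.576
    = 2.5980 − 2.576 = 0.0220 → 0.02
Power = Φ(0.02) = 0.508.

Power ≈ 0.508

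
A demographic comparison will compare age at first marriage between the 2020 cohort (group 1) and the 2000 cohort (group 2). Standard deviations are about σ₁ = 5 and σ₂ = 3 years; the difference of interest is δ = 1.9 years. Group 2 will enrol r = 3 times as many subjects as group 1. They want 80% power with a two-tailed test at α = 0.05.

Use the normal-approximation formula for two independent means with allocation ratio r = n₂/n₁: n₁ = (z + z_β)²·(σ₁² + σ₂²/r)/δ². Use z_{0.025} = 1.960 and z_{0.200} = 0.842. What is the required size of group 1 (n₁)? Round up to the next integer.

n₁ = (z_{α/2} + z_β)² · (σ₁² + σ₂²/r) / δ²
   = (1.960 + 0.842)² · (5² + 3²/3) / 1.9²
   = 7.8512 · (25 + 3) / 3.61
   = 7.8512 · 28 / 3.61
   = 60.90
Round up → n₁ = 61; n₂ = r·n₁ = 3 × 61 = 183.

n₁ = 61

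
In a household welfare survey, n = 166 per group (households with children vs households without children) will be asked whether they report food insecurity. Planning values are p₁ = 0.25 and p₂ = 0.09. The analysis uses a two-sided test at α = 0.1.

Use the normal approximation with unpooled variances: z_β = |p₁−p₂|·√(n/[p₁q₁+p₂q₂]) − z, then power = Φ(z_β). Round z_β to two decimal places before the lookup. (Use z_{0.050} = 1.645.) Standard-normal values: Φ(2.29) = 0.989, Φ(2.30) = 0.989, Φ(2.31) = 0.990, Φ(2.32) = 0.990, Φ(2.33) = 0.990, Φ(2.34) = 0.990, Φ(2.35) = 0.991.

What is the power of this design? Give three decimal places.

Power ≈ 0.990

z_β = |p₁−p₂|·√(n/[p₁q₁+p₂q₂]) − z_{α/2}
    = 0.16 · √(166/0.2694) − 1.645
    = 0.16 · 24.8231 − 1.645
    = 3.9717 − 1.645 = 2.3267 → 2.33
Power = Φ(2.33) = 0.990.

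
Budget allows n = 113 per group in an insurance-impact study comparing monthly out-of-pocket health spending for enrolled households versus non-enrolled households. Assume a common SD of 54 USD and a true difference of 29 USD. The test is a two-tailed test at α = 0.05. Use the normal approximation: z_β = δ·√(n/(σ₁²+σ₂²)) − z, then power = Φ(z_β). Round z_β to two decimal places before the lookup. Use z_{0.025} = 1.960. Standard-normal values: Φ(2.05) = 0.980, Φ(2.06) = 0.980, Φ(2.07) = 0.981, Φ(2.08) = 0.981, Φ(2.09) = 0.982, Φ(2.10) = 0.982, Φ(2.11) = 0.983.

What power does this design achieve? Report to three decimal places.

Power ≈ 0.981

z_β = δ·√(n/(σ₁²+σ₂²)) − z_{α/2}
    = 29 · √(113/5832) − 1.960
    = 29 · 0.13920 − 1.960
    = 4.0367 − 1.960 = 2.0767 → 2.08
Power = Φ(2.08) = 0.981.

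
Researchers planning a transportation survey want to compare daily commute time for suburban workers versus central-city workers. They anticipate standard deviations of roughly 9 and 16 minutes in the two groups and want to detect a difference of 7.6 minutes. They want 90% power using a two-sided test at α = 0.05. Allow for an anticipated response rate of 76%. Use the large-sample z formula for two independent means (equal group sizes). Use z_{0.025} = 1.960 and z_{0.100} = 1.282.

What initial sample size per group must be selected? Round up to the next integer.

n = 81 per group

n = (z_{α/2} + z_β)² · (σ₁² + σ₂²) / δ²
  = (1.960 + 1.282)² · (9² + 16² = 337) / 7.6²
  = 10.5106 · 337 / 57.76
  = 61.32
Adjust for 76% response: 61.32 / 0.76 = 80.69.
Round up → n = 81 per group.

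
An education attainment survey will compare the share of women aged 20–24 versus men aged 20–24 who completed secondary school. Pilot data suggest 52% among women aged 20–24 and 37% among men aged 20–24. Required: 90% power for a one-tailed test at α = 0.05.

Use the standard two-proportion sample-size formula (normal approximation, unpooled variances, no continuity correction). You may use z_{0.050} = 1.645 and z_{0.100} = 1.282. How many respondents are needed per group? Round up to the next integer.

n = 184 per group

n = (z_α + z_β)² · [p₁(1−p₁) + p₂(1−p₂)] / (p₁ − p₂)²
  = (1.645 + 1.282)² · (0.52·0.48 + 0.37·0.63) / (0.15)²
  = (2.927)² · (0.2496 + 0.2331) / 0.0225
  = 8.5673 · 0.4827 / 0.0225
  = 183.80
Round up → n = 184 per group.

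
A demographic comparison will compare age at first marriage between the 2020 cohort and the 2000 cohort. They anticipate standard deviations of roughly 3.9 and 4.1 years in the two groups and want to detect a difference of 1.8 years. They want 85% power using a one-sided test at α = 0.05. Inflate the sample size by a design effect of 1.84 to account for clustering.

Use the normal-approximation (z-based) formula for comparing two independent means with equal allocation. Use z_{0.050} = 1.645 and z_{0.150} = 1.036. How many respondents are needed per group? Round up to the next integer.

n = (z_α + z_β)² · (σ₁² + σ₂²) / δ²
  = (1.645 + 1.036)² · (3.9² + 4.1² = 32.02) / 1.8²
  = 7.1878 · 32.02 / 3.24
  = 71.03
Design effect: 1.84 × 71.03 = 130.70.
Round up → n = 131 per group.

n = 131 per group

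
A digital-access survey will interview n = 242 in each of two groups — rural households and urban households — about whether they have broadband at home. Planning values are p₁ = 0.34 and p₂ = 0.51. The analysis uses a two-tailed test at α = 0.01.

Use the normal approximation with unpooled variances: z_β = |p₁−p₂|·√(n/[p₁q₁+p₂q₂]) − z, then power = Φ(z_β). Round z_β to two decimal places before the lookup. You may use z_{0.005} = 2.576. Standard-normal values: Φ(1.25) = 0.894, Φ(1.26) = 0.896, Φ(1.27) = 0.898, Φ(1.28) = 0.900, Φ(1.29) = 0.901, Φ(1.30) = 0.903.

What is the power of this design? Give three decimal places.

Power ≈ 0.896

z_β = |p₁−p₂|·√(n/[p₁q₁+p₂q₂]) − z_{α/2}
    = 0.17 · √(242/0.4743) − 2.576
    = 0.17 · 22.5882 − 2.576
    = 3.8400 − 2.576 = 1.2640 → 1.26
Power = Φ(1.26) = 0.896.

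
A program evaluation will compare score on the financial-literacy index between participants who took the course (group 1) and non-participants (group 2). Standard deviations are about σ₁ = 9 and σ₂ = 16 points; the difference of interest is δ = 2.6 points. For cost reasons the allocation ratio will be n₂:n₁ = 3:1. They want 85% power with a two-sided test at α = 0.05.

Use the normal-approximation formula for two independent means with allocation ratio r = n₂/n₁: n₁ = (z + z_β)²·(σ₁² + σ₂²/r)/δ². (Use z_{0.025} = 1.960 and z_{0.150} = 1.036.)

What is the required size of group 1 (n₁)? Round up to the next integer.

n₁ = 221

n₁ = (z_{α/2} + z_β)² · (σ₁² + σ₂²/r) / δ²
   = (1.960 + 1.036)² · (9² + 16²/3) / 2.6²
   = 8.9760 · (81 + 85.3333) / 6.76
   = 8.9760 · 166.3333 / 6.76
   = 220.86
Round up → n₁ = 221; n₂ = r·n₁ = 3 × 221 = 663.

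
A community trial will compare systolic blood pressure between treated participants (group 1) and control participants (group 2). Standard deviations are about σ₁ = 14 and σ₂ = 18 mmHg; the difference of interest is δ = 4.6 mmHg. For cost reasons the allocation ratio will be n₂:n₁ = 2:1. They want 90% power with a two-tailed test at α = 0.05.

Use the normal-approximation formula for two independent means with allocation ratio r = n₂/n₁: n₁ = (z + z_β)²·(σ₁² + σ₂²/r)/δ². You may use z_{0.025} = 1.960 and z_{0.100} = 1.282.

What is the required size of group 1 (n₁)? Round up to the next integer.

n₁ = (z_{α/2} + z_β)² · (σ₁² + σ₂²/r) / δ²
   = (1.960 + 1.282)² · (14² + 18²/2) / 4.6²
   = 10.5106 · (196 + 162) / 21.16
   = 10.5106 · 358 / 21.16
   = 177.83
Round up → n₁ = 178; n₂ = r·n₁ = 2 × 178 = 356.

n₁ = 178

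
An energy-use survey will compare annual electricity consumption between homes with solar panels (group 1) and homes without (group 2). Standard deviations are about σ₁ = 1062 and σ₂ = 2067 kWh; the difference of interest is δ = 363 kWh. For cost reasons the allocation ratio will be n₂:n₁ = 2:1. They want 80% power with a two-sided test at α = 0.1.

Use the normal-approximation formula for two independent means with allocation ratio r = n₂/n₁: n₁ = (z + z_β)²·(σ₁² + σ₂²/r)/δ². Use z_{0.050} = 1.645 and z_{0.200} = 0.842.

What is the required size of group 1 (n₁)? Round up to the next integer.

n₁ = (z_{α/2} + z_β)² · (σ₁² + σ₂²/r) / δ²
   = (1.645 + 0.842)² · (1062² + 2067²/2) / 363²
   = 6.1852 · (1127844 + 2136244.5) / 131769
   = 6.1852 · 3264088.5 / 131769
   = 153.21
Round up → n₁ = 154; n₂ = r·n₁ = 2 × 154 = 308.

n₁ = 154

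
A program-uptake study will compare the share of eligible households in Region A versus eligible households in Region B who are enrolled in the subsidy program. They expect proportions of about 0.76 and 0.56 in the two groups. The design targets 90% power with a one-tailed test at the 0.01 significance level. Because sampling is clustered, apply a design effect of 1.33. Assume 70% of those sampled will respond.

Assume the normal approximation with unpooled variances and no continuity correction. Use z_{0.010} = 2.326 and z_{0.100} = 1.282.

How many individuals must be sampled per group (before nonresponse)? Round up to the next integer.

n = 266 per group

n = (z_α + z_β)² · [p₁(1−p₁) + p₂(1−p₂)] / (p₁ − p₂)²
  = (2.326 + 1.282)² · (0.76·0.24 + 0.56·0.44) / (0.20)²
  = (3.608)² · (0.1824 + 0.2464) / 0.0400
  = 13.0177 · 0.4288 / 0.0400
  = 139.55
Design effect: 1.33 × 139.55 = 185.60.
Adjust for 70% response: 185.60 / 0.70 = 265.14.
Round up → n = 266 per group.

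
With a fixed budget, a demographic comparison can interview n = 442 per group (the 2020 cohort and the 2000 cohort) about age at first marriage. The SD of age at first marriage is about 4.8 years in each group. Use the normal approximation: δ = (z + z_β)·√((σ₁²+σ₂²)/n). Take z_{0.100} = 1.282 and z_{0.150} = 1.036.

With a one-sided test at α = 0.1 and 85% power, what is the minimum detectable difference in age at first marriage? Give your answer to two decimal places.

δ = (z_α + z_β) · √((σ₁²+σ₂²)/n)
  = (1.282 + 1.036) · √(46.08/442)
  = 2.318 · √0.10425
  = 2.318 · 0.3229
  = 0.7484

Minimum detectable difference ≈ 0.75 years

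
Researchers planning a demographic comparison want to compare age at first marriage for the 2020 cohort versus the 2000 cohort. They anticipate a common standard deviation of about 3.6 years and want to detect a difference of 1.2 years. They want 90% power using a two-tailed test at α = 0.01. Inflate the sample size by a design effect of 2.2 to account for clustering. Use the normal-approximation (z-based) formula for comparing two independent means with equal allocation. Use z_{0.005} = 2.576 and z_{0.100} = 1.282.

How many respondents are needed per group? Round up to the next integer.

n = (z_{α/2} + z_β)² · (σ₁² + σ₂²) / δ²
  = (2.576 + 1.282)² · (2·3.6² = 25.92) / 1.2²
  = 14.8842 · 25.92 / 1.44
  = 267.91
Design effect: 2.2 × 267.91 = 589.41.
Round up → n = 590 per group.

n = 590 per group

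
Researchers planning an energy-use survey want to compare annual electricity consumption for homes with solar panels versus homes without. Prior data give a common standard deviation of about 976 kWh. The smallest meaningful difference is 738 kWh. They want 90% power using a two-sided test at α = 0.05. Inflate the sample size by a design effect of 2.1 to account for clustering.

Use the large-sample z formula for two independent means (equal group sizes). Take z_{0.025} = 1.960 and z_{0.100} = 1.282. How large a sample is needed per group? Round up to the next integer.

n = (z_{α/2} + z_β)² · (σ₁² + σ₂²) / δ²
  = (1.960 + 1.282)² · (2·976² = 1905152) / 738²
  = 10.5106 · 1905152 / 544644
  = 36.77
Design effect: 2.1 × 36.77 = 77.21.
Round up → n = 78 per group.

n = 78 per group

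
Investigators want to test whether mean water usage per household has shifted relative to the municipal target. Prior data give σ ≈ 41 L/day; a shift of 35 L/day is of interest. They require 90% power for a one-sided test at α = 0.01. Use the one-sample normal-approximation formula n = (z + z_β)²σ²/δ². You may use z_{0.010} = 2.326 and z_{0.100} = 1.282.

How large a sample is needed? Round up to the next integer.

n = (z_α + z_β)² · σ² / δ²
  = (2.326 + 1.282)² · 41² / 35²
  = 13.0177 · 1681 / 1225
  = 17.86
Round up → n = 18.

n = 18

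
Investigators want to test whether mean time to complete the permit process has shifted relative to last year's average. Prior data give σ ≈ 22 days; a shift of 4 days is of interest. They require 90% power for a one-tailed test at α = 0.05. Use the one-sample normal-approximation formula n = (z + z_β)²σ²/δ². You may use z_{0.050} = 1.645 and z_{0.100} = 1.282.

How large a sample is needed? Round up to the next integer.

n = (z_α + z_β)² · σ² / δ²
  = (1.645 + 1.282)² · 22² / 4²
  = 8.5673 · 484 / 16
  = 259.16
Round up → n = 260.

n = 260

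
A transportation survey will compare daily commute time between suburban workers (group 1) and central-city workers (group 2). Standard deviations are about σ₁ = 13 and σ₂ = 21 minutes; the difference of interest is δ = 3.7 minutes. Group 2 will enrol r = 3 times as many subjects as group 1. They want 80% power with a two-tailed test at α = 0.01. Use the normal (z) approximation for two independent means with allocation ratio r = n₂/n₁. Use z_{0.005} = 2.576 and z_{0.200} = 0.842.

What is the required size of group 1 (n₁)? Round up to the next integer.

n₁ = (z_{α/2} + z_β)² · (σ₁² + σ₂²/r) / δ²
   = (2.576 + 0.842)² · (13² + 21²/3) / 3.7²
   = 11.6827 · (169 + 147) / 13.69
   = 11.6827 · 316 / 13.69
   = 269.67
Round up → n₁ = 270; n₂ = r·n₁ = 3 × 270 = 810.

n₁ = 270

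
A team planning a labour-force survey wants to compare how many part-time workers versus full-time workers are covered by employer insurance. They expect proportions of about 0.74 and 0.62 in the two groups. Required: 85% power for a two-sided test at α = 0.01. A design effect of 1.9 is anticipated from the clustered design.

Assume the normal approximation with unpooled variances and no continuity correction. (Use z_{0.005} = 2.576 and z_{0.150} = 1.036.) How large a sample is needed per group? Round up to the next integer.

n = 737 per group

n = (z_{α/2} + z_β)² · [p₁(1−p₁) + p₂(1−p₂)] / (p₁ − p₂)²
  = (2.576 + 1.036)² · (0.74·0.26 + 0.62·0.38) / (0.12)²
  = (3.612)² · (0.1924 + 0.2356) / 0.0144
  = 13.0465 · 0.4280 / 0.0144
  = 387.77
Design effect: 1.9 × 387.77 = 736.77.
Round up → n = 737 per group.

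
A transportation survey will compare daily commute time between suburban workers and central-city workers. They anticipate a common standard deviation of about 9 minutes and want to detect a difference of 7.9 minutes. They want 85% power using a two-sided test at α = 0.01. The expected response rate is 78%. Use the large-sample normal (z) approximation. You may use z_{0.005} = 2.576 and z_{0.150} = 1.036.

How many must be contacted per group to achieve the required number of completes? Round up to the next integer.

n = 44 per group

n = (z_{α/2} + z_β)² · (σ₁² + σ₂²) / δ²
  = (2.576 + 1.036)² · (2·9² = 162) / 7.9²
  = 13.0465 · 162 / 62.41
  = 33.87
Adjust for 78% response: 33.87 / 0.78 = 43.42.
Round up → n = 44 per group.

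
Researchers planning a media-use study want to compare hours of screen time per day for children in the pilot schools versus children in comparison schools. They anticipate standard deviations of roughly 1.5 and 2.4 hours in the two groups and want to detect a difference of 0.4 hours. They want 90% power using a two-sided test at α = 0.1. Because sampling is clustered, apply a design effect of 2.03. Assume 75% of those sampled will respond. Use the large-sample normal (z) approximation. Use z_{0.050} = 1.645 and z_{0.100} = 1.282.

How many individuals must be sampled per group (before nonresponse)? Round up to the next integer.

n = (z_{α/2} + z_β)² · (σ₁² + σ₂²) / δ²
  = (1.645 + 1.282)² · (1.5² + 2.4² = 8.01) / 0.4²
  = 8.5673 · 8.01 / 0.16
  = 428.90
Design effect: 2.03 × 428.90 = 870.67.
Adjust for 75% response: 870.67 / 0.75 = 1160.89.
Round up → n = 1161 per group.

n = 1161 per group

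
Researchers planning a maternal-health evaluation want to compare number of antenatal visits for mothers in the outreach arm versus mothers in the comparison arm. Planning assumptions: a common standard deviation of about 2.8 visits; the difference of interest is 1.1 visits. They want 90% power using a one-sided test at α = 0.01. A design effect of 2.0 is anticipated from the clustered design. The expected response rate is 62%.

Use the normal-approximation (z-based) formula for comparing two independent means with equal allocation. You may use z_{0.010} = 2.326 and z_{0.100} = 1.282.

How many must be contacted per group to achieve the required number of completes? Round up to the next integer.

n = (z_α + z_β)² · (σ₁² + σ₂²) / δ²
  = (2.326 + 1.282)² · (2·2.8² = 15.68) / 1.1²
  = 13.0177 · 15.68 / 1.21
  = 168.69
Design effect: 2.0 × 168.69 = 337.38.
Adjust for 62% response: 337.38 / 0.62 = 544.17.
Round up → n = 545 per group.

n = 545 per group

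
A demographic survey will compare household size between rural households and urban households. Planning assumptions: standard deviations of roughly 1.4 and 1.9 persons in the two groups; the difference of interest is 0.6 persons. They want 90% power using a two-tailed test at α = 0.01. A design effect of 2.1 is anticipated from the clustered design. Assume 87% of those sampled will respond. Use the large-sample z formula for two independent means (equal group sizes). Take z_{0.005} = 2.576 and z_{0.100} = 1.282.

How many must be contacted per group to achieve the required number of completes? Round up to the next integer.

n = (z_{α/2} + z_β)² · (σ₁² + σ₂²) / δ²
  = (2.576 + 1.282)² · (1.4² + 1.9² = 5.57) / 0.6²
  = 14.8842 · 5.57 / 0.36
  = 230.29
Design effect: 2.1 × 230.29 = 483.61.
Adjust for 87% response: 483.61 / 0.87 = 555.88.
Round up → n = 556 per group.

n = 556 per group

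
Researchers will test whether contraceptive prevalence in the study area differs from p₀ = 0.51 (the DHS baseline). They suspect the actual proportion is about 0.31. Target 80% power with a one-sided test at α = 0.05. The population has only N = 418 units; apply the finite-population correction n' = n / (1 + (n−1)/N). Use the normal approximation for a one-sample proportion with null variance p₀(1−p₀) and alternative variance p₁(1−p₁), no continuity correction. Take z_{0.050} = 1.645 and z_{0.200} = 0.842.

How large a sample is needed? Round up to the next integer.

n = [z_α·√(p₀q₀) + z_β·√(p₁q₁)]² / (p₁ − p₀)²
  = [1.645·√(0.51·0.49) + 0.842·√(0.31·0.69)]² / (-0.20)²
  = [1.645·0.4999 + 0.842·0.4625]² / 0.0400
  = [1.2118]² / 0.0400
  = 36.71
Finite-population correction (N = 418): 36.71 / (1 + (36.71 − 1)/418) = 33.82.
Round up → n = 34.

n = 34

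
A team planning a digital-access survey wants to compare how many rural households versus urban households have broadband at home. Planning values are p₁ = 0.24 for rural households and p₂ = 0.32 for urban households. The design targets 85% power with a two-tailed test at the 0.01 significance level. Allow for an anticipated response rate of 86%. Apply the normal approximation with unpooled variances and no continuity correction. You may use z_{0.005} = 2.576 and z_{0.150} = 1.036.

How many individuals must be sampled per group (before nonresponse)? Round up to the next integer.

n = (z_{α/2} + z_β)² · [p₁(1−p₁) + p₂(1−p₂)] / (p₁ − p₂)²
  = (2.576 + 1.036)² · (0.24·0.76 + 0.32·0.68) / (-0.08)²
  = (3.612)² · (0.1824 + 0.2176) / 0.0064
  = 13.0465 · 0.4000 / 0.0064
  = 815.41
Adjust for 86% response: 815.41 / 0.86 = 948.15.
Round up → n = 949 per group.

n = 949 per group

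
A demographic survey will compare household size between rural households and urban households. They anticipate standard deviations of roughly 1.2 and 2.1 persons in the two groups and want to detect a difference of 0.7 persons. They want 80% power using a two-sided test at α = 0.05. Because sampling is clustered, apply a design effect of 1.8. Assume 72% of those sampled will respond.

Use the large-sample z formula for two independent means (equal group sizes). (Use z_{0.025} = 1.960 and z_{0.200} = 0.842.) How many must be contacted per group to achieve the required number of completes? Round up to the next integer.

n = 235 per group

n = (z_{α/2} + z_β)² · (σ₁² + σ₂²) / δ²
  = (1.960 + 0.842)² · (1.2² + 2.1² = 5.85) / 0.7²
  = 7.8512 · 5.85 / 0.49
  = 93.73
Design effect: 1.8 × 93.73 = 168.72.
Adjust for 72% response: 168.72 / 0.72 = 234.33.
Round up → n = 235 per group.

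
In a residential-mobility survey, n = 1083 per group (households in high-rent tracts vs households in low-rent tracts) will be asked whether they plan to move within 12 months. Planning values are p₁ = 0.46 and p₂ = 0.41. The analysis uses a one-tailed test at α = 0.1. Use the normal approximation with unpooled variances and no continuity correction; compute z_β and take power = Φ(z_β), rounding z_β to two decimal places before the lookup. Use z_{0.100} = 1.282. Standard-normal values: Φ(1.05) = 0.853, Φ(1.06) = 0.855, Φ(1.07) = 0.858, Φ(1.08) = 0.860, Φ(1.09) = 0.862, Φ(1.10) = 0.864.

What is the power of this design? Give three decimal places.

z_β = |p₁−p₂|·√(n/[p₁q₁+p₂q₂]) − z_α
    = 0.05 · √(1083/0.4903) − 1.282
    = 0.05 · 46.9984 − 1.282
    = 2.3499 − 1.282 = 1.0679 → 1.07
Power = Φ(1.07) = 0.858.

Power ≈ 0.858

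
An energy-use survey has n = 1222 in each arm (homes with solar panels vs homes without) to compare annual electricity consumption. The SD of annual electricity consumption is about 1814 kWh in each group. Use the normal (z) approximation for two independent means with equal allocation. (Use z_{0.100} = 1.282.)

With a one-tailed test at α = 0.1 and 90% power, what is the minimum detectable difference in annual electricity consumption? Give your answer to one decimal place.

Minimum detectable difference ≈ 188.2 kWh

δ = (z_α + z_β) · √((σ₁²+σ₂²)/n)
  = (1.282 + 1.282) · √(6581192/1222)
  = 2.564 · √5385.6
  = 2.564 · 73.3866
  = 188.1632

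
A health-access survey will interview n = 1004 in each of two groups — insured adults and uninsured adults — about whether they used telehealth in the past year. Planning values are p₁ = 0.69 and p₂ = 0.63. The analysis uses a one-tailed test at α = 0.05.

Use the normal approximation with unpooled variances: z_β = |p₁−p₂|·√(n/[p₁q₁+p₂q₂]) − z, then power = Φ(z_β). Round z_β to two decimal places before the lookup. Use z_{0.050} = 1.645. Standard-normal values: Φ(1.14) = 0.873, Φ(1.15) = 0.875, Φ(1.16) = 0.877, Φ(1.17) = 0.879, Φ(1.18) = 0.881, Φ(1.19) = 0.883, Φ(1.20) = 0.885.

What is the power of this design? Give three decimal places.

z_β = |p₁−p₂|·√(n/[p₁q₁+p₂q₂]) − z_α
    = 0.06 · √(1004/0.4470) − 1.645
    = 0.06 · 47.3929 − 1.645
    = 2.8436 − 1.645 = 1.1986 → 1.20
Power = Φ(1.20) = 0.885.

Power ≈ 0.885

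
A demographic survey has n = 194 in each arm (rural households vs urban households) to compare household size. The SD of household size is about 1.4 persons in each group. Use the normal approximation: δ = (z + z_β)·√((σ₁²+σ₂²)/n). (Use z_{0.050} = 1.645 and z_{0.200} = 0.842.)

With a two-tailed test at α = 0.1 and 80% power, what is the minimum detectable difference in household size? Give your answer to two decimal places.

δ = (z_{α/2} + z_β) · √((σ₁²+σ₂²)/n)
  = (1.645 + 0.842) · √(3.92/194)
  = 2.487 · √0.02021
  = 2.487 · 0.1421
  = 0.3535

Minimum detectable difference ≈ 0.35 persons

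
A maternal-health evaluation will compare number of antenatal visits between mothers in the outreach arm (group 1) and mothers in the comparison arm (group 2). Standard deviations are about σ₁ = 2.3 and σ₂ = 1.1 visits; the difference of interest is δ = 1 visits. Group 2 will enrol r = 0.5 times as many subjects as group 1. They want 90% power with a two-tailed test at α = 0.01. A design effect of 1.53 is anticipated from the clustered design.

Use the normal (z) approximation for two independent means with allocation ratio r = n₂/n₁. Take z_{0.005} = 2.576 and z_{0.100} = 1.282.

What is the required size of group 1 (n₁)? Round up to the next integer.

n₁ = 176

n₁ = (z_{α/2} + z_β)² · (σ₁² + σ₂²/r) / δ²
   = (2.576 + 1.282)² · (2.3² + 1.1²/0.5) / 1²
   = 14.8842 · (5.29 + 2.42) / 1
   = 14.8842 · 7.71 / 1
   = 114.76
Design effect: 1.53 × 114.76 = 175.58.
Round up → n₁ = 176; n₂ = r·n₁ = 0.5 × 176 = 88.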